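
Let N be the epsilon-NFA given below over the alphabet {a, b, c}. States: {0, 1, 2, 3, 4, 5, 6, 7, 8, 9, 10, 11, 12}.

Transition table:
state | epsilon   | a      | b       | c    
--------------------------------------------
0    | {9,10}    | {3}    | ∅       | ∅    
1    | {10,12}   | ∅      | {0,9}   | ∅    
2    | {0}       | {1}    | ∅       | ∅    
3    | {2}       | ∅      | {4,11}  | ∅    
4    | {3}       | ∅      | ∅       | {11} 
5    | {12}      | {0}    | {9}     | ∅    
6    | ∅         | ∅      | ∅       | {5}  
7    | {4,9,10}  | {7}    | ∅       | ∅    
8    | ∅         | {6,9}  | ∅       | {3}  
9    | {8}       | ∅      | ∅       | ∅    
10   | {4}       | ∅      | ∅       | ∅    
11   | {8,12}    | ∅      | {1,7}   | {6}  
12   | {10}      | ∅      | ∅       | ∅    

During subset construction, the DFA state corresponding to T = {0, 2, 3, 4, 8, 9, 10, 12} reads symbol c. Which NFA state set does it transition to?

4 on c → {11}.
8 on c → {3}.
No c-transition from 0, 2, 3, 9, 10, 12.
Union after reading c: {3, 11}.
Now take the epsilon-closure:
From 3 via epsilon: add 2.
From 11 via epsilon: add 8, 12.
From 2 via epsilon: add 0.
From 12 via epsilon: add 10.
From 0 via epsilon: add 9.
From 10 via epsilon: add 4.
No new states can be added; the closed set is {0, 2, 3, 4, 8, 9, 10, 11, 12}.

{0, 2, 3, 4, 8, 9, 10, 11, 12}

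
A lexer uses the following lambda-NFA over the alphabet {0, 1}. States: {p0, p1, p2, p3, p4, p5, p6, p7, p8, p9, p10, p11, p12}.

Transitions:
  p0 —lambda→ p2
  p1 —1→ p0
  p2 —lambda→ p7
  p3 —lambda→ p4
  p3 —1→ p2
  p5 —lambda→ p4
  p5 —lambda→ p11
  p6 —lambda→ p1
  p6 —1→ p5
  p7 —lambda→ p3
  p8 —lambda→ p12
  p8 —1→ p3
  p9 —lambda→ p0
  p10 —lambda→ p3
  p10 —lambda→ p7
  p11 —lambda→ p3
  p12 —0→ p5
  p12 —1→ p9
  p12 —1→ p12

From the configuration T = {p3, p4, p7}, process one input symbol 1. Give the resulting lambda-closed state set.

p3 on 1 → {p2}.
No 1-transition from p4, p7.
Union after reading 1: {p2}.
Now take the lambda-closure:
From p2 via lambda: add p7.
From p7 via lambda: add p3.
From p3 via lambda: add p4.
No new states can be added; the closed set is {p2, p3, p4, p7}.

{p2, p3, p4, p7}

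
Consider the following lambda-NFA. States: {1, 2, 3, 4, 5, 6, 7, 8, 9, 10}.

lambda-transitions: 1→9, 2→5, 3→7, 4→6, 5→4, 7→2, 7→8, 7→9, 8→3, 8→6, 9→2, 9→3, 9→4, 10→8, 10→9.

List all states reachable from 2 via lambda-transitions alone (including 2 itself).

Start with {2}.
From 2 via lambda: add 5.
From 5 via lambda: add 4.
From 4 via lambda: add 6.
No new states can be added; the closed set is {2, 4, 5, 6}.

{2, 4, 5, 6}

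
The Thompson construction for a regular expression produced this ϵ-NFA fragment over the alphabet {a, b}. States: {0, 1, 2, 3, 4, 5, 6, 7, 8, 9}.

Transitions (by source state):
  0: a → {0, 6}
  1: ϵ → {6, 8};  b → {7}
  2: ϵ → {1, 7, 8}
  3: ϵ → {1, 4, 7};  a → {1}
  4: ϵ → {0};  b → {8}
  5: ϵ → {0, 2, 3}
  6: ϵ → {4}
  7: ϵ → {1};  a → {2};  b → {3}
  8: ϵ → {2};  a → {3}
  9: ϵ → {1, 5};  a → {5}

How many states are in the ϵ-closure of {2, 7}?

7

Start with {2, 7}.
From 2 via ϵ: add 1, 8.
From 1 via ϵ: add 6.
From 6 via ϵ: add 4.
From 4 via ϵ: add 0.
ϵ-closure = {0, 1, 2, 4, 6, 7, 8}, which has 7 states.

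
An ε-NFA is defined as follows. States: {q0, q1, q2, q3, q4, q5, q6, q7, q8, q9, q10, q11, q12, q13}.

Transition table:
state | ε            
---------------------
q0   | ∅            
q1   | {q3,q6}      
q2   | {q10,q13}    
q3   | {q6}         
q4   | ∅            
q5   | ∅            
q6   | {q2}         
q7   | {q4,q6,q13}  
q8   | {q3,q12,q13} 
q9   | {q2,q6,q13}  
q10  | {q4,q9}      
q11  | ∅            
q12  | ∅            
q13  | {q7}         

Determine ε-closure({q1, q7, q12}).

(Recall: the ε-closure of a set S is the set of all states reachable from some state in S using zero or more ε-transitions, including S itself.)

{q1, q2, q3, q4, q6, q7, q9, q10, q12, q13}

Start with {q1, q7, q12}.
From q1 via ε: add q3, q6.
From q7 via ε: add q4, q13.
From q6 via ε: add q2.
From q2 via ε: add q10.
From q10 via ε: add q9.
No new states can be added; the closed set is {q1, q2, q3, q4, q6, q7, q9, q10, q12, q13}.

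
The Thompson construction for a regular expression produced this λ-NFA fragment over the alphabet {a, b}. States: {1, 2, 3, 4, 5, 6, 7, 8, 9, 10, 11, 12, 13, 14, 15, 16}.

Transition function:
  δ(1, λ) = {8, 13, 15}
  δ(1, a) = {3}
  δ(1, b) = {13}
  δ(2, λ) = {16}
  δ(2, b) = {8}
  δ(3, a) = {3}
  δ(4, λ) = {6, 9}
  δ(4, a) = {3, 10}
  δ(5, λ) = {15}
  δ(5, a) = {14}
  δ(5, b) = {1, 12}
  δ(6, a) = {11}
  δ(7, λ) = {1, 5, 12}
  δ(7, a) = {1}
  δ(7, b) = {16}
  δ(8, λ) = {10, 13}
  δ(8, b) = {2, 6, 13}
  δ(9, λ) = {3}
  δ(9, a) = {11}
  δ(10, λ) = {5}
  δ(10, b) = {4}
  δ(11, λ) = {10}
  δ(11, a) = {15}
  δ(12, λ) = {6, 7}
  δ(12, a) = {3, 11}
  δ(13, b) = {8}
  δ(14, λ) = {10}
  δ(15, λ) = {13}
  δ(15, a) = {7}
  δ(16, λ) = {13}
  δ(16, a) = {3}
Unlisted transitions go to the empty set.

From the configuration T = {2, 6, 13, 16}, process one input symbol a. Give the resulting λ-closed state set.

6 on a → {11}.
16 on a → {3}.
No a-transition from 2, 13.
Union after reading a: {3, 11}.
Now take the λ-closure:
From 11 via λ: add 10.
From 10 via λ: add 5.
From 5 via λ: add 15.
From 15 via λ: add 13.
No new states can be added; the closed set is {3, 5, 10, 11, 13, 15}.

{3, 5, 10, 11, 13, 15}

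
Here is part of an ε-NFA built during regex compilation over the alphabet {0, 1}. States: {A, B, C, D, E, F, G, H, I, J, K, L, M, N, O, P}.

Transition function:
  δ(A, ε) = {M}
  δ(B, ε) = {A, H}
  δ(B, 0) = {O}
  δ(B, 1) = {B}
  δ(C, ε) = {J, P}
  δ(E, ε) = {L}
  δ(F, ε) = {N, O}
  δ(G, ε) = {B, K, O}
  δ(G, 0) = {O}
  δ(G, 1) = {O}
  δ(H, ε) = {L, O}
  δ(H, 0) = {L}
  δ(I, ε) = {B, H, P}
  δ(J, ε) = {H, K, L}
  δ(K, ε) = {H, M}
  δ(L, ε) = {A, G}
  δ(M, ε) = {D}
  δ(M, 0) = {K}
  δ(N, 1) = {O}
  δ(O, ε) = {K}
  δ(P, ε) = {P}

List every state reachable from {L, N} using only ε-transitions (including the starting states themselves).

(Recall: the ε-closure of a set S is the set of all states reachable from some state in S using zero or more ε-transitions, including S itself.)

Start with {L, N}.
From L via ε: add A, G.
From A via ε: add M.
From G via ε: add B, K, O.
From B via ε: add H.
From M via ε: add D.
No new states can be added; the closed set is {A, B, D, G, H, K, L, M, N, O}.

{A, B, D, G, H, K, L, M, N, O}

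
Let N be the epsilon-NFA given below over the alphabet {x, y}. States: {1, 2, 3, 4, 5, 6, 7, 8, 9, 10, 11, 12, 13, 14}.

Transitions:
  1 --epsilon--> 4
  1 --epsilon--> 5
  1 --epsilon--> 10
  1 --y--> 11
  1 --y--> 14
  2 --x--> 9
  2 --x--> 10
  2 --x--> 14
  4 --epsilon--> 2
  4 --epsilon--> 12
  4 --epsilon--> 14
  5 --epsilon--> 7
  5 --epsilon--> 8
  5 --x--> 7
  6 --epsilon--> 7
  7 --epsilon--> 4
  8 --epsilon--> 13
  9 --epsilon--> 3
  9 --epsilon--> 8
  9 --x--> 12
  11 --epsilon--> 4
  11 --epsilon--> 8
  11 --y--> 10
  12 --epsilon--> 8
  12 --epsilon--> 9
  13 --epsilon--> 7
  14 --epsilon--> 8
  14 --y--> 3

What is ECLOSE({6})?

Start with {6}.
From 6 via epsilon: add 7.
From 7 via epsilon: add 4.
From 4 via epsilon: add 2, 12, 14.
From 12 via epsilon: add 8, 9.
From 8 via epsilon: add 13.
From 9 via epsilon: add 3.
No new states can be added; the closed set is {2, 3, 4, 6, 7, 8, 9, 12, 13, 14}.

{2, 3, 4, 6, 7, 8, 9, 12, 13, 14}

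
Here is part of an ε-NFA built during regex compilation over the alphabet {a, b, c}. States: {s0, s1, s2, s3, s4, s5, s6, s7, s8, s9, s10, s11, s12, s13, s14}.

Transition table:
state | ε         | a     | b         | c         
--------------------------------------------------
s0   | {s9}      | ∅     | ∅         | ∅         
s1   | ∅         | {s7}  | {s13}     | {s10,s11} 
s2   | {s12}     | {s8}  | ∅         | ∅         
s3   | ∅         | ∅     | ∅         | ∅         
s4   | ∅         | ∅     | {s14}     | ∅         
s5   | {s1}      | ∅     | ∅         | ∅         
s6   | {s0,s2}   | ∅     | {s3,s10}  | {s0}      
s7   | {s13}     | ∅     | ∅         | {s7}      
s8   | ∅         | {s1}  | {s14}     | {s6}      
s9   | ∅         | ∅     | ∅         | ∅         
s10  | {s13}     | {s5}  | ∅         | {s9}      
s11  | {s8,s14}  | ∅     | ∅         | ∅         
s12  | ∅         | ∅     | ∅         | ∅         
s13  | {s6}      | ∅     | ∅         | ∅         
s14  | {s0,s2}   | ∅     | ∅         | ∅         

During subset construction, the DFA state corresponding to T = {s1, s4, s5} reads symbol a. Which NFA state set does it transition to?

s1 on a → {s7}.
No a-transition from s4, s5.
Union after reading a: {s7}.
Now take the ε-closure:
From s7 via ε: add s13.
From s13 via ε: add s6.
From s6 via ε: add s0, s2.
From s0 via ε: add s9.
From s2 via ε: add s12.
No new states can be added; the closed set is {s0, s2, s6, s7, s9, s12, s13}.

{s0, s2, s6, s7, s9, s12, s13}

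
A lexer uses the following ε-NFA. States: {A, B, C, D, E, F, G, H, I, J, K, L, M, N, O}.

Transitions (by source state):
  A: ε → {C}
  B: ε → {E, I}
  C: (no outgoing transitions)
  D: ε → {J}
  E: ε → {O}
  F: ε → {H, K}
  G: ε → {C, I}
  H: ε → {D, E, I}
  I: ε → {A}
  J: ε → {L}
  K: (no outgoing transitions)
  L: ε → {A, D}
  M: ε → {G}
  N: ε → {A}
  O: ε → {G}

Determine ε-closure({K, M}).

{A, C, G, I, K, M}

Start with {K, M}.
From M via ε: add G.
From G via ε: add C, I.
From I via ε: add A.
No new states can be added; the closed set is {A, C, G, I, K, M}.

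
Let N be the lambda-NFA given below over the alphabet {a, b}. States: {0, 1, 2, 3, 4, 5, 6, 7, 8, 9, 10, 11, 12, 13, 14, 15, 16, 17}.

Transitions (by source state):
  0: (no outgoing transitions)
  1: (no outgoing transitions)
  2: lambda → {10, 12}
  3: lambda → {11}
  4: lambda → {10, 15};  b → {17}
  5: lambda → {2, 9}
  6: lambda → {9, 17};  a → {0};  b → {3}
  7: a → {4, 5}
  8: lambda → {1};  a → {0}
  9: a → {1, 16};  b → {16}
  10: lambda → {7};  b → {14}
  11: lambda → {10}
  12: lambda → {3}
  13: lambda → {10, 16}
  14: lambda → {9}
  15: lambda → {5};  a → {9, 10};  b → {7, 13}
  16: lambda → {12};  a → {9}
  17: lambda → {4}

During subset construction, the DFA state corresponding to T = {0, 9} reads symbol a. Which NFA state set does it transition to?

9 on a → {1, 16}.
No a-transition from 0.
Union after reading a: {1, 16}.
Now take the lambda-closure:
From 16 via lambda: add 12.
From 12 via lambda: add 3.
From 3 via lambda: add 11.
From 11 via lambda: add 10.
From 10 via lambda: add 7.
No new states can be added; the closed set is {1, 3, 7, 10, 11, 12, 16}.

{1, 3, 7, 10, 11, 12, 16}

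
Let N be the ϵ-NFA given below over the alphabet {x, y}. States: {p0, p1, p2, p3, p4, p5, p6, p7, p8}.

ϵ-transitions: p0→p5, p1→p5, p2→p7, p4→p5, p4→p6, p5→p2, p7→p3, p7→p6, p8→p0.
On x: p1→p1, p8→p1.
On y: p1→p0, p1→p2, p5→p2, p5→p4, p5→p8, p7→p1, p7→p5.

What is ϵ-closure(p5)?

Start with {p5}.
From p5 via ϵ: add p2.
From p2 via ϵ: add p7.
From p7 via ϵ: add p3, p6.
No new states can be added; the closed set is {p2, p3, p5, p6, p7}.

{p2, p3, p5, p6, p7}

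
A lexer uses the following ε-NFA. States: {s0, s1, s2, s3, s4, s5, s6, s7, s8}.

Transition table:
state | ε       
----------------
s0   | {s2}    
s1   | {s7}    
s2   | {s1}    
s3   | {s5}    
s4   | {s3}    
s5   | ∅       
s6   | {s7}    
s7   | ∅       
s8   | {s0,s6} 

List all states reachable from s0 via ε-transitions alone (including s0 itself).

Start with {s0}.
From s0 via ε: add s2.
From s2 via ε: add s1.
From s1 via ε: add s7.
No new states can be added; the closed set is {s0, s1, s2, s7}.

{s0, s1, s2, s7}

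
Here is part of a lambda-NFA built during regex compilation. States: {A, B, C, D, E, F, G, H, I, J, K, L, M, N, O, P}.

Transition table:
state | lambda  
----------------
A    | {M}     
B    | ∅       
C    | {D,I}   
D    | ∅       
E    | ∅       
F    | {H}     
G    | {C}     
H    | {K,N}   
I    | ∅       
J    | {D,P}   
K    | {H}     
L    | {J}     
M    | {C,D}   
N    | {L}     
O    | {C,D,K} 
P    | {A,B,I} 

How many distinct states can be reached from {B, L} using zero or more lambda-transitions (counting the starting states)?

Start with {B, L}.
From L via lambda: add J.
From J via lambda: add D, P.
From P via lambda: add A, I.
From A via lambda: add M.
From M via lambda: add C.
lambda-closure = {A, B, C, D, I, J, L, M, P}, which has 9 states.

9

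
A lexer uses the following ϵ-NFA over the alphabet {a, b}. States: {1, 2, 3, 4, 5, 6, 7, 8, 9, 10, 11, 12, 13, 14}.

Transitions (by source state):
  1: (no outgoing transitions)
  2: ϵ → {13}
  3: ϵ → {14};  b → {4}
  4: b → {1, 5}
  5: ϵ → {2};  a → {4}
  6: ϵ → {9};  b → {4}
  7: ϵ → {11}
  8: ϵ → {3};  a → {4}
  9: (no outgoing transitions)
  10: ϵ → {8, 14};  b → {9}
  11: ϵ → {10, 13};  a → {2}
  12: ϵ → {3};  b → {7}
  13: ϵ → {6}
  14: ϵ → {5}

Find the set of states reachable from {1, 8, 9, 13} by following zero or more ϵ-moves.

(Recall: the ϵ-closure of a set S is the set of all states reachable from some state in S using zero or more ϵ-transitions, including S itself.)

Start with {1, 8, 9, 13}.
From 8 via ϵ: add 3.
From 13 via ϵ: add 6.
From 3 via ϵ: add 14.
From 14 via ϵ: add 5.
From 5 via ϵ: add 2.
No new states can be added; the closed set is {1, 2, 3, 5, 6, 8, 9, 13, 14}.

{1, 2, 3, 5, 6, 8, 9, 13, 14}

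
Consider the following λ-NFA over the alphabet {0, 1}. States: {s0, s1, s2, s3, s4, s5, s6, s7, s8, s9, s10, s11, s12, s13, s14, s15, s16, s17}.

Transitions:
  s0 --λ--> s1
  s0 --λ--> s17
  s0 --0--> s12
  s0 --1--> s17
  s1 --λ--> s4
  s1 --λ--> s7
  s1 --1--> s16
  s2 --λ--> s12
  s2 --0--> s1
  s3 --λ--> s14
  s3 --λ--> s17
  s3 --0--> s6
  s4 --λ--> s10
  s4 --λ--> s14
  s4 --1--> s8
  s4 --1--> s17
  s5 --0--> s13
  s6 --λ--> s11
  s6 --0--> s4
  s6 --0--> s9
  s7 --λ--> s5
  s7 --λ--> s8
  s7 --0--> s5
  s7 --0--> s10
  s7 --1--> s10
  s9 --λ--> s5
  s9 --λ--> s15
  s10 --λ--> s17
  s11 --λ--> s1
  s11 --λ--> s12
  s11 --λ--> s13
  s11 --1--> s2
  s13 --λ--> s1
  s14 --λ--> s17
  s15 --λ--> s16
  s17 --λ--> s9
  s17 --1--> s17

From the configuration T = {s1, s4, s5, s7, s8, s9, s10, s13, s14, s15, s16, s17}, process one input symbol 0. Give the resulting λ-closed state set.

s5 on 0 → {s13}.
s7 on 0 → {s5, s10}.
No 0-transition from s1, s4, s8, s9, s10, s13, s14, s15, s16, s17.
Union after reading 0: {s5, s10, s13}.
Now take the λ-closure:
From s10 via λ: add s17.
From s13 via λ: add s1.
From s1 via λ: add s4, s7.
From s17 via λ: add s9.
From s4 via λ: add s14.
From s7 via λ: add s8.
From s9 via λ: add s15.
From s15 via λ: add s16.
No new states can be added; the closed set is {s1, s4, s5, s7, s8, s9, s10, s13, s14, s15, s16, s17}.

{s1, s4, s5, s7, s8, s9, s10, s13, s14, s15, s16, s17}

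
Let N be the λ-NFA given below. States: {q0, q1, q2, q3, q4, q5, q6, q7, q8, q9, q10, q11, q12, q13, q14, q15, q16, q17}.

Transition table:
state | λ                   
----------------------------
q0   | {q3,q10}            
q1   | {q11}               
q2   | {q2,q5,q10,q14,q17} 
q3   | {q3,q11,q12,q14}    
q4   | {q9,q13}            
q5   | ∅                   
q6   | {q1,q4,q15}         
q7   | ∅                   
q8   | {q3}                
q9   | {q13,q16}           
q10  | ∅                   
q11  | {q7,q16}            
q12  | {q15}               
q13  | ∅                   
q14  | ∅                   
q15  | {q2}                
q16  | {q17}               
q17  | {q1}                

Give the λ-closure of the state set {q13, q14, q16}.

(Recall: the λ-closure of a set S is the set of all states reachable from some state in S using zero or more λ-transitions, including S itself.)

Start with {q13, q14, q16}.
From q16 via λ: add q17.
From q17 via λ: add q1.
From q1 via λ: add q11.
From q11 via λ: add q7.
No new states can be added; the closed set is {q1, q7, q11, q13, q14, q16, q17}.

{q1, q7, q11, q13, q14, q16, q17}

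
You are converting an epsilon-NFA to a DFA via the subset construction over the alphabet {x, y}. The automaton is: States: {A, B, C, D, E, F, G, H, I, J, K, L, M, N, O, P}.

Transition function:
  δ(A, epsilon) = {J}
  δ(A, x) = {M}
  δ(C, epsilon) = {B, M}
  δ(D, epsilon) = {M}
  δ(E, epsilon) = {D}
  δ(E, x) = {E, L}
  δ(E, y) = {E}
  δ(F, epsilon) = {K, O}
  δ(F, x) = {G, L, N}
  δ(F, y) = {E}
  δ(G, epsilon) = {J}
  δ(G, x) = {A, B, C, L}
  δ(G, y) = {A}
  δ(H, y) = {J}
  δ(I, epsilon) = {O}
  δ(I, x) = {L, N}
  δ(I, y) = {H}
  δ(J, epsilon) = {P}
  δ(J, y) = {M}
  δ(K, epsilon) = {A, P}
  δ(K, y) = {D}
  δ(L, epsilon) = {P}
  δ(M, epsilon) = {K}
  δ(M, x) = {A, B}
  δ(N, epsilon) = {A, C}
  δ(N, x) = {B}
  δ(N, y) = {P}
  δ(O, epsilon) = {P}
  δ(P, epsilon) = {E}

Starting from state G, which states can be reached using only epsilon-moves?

{A, D, E, G, J, K, M, P}

Start with {G}.
From G via epsilon: add J.
From J via epsilon: add P.
From P via epsilon: add E.
From E via epsilon: add D.
From D via epsilon: add M.
From M via epsilon: add K.
From K via epsilon: add A.
No new states can be added; the closed set is {A, D, E, G, J, K, M, P}.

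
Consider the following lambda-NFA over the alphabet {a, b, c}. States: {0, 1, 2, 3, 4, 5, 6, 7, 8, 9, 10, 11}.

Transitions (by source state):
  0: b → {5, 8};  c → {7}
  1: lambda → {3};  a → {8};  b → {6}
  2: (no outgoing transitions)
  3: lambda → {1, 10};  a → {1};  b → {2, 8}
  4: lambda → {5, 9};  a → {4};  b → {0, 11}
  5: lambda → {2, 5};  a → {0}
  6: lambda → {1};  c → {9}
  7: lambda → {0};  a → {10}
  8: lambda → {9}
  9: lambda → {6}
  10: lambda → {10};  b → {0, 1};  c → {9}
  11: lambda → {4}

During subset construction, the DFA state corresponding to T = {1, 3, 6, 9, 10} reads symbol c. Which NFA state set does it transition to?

{1, 3, 6, 9, 10}

6 on c → {9}.
10 on c → {9}.
No c-transition from 1, 3, 9.
Union after reading c: {9}.
Now take the lambda-closure:
From 9 via lambda: add 6.
From 6 via lambda: add 1.
From 1 via lambda: add 3.
From 3 via lambda: add 10.
No new states can be added; the closed set is {1, 3, 6, 9, 10}.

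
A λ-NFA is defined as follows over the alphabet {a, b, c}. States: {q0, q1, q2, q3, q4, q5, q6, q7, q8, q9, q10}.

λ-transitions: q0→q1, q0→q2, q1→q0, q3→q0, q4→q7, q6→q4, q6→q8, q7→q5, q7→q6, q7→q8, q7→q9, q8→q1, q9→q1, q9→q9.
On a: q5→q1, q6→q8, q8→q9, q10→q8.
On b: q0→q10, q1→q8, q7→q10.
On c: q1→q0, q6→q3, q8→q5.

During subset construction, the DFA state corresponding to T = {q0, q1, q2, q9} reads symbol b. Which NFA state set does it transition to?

{q0, q1, q2, q8, q10}

q0 on b → {q10}.
q1 on b → {q8}.
No b-transition from q2, q9.
Union after reading b: {q8, q10}.
Now take the λ-closure:
From q8 via λ: add q1.
From q1 via λ: add q0.
From q0 via λ: add q2.
No new states can be added; the closed set is {q0, q1, q2, q8, q10}.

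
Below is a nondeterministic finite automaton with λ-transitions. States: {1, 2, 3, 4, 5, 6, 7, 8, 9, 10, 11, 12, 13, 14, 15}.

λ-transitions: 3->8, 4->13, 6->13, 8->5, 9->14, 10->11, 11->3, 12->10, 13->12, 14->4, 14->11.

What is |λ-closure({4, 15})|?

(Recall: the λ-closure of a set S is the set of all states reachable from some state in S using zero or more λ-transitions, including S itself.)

9

Start with {4, 15}.
From 4 via λ: add 13.
From 13 via λ: add 12.
From 12 via λ: add 10.
From 10 via λ: add 11.
From 11 via λ: add 3.
From 3 via λ: add 8.
From 8 via λ: add 5.
λ-closure = {3, 4, 5, 8, 10, 11, 12, 13, 15}, which has 9 states.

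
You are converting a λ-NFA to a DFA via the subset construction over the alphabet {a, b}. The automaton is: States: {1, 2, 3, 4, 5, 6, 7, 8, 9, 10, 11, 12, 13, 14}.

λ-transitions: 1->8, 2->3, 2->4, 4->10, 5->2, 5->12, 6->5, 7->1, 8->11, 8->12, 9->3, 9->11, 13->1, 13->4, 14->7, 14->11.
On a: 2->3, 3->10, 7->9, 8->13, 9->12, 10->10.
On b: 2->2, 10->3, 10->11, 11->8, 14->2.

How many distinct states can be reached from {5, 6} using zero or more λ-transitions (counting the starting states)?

Start with {5, 6}.
From 5 via λ: add 2, 12.
From 2 via λ: add 3, 4.
From 4 via λ: add 10.
λ-closure = {2, 3, 4, 5, 6, 10, 12}, which has 7 states.

7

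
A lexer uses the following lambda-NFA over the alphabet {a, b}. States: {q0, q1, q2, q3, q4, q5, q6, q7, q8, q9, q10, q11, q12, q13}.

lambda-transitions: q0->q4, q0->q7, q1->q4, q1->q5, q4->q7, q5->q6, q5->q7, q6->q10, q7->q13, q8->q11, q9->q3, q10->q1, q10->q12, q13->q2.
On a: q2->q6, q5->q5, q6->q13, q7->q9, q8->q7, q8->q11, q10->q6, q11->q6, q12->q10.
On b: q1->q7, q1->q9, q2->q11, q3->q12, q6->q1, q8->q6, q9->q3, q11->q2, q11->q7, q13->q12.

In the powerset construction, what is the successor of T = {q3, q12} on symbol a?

q12 on a → {q10}.
No a-transition from q3.
Union after reading a: {q10}.
Now take the lambda-closure:
From q10 via lambda: add q1, q12.
From q1 via lambda: add q4, q5.
From q4 via lambda: add q7.
From q5 via lambda: add q6.
From q7 via lambda: add q13.
From q13 via lambda: add q2.
No new states can be added; the closed set is {q1, q2, q4, q5, q6, q7, q10, q12, q13}.

{q1, q2, q4, q5, q6, q7, q10, q12, q13}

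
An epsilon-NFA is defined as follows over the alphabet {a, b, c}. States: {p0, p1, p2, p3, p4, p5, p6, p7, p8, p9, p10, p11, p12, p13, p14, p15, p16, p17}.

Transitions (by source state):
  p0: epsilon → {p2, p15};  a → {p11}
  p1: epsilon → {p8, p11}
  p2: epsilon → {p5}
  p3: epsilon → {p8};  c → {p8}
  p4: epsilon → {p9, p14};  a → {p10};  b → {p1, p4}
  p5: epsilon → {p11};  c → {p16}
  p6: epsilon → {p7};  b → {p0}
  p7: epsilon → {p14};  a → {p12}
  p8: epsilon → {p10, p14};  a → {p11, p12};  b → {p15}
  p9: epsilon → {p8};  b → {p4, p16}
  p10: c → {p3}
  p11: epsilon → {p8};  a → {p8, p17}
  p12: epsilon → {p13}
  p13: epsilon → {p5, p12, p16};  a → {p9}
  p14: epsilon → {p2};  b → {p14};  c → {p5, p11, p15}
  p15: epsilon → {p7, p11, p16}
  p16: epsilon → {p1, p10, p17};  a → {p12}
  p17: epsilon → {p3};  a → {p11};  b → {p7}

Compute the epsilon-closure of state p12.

Start with {p12}.
From p12 via epsilon: add p13.
From p13 via epsilon: add p5, p16.
From p5 via epsilon: add p11.
From p16 via epsilon: add p1, p10, p17.
From p1 via epsilon: add p8.
From p17 via epsilon: add p3.
From p8 via epsilon: add p14.
From p14 via epsilon: add p2.
No new states can be added; the closed set is {p1, p2, p3, p5, p8, p10, p11, p12, p13, p14, p16, p17}.

{p1, p2, p3, p5, p8, p10, p11, p12, p13, p14, p16, p17}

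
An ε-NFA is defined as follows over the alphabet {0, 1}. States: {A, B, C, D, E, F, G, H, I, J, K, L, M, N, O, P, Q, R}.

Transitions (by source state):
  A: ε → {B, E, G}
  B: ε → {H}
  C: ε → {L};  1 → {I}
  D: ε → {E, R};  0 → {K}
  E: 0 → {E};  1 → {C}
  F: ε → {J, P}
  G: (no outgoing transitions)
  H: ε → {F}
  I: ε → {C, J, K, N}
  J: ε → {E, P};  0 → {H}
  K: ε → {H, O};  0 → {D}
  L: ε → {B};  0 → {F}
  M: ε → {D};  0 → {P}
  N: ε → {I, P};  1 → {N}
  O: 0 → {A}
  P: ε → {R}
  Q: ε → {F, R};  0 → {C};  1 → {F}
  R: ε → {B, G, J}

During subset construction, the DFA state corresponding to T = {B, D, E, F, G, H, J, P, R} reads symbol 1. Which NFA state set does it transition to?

{B, C, E, F, G, H, J, L, P, R}

E on 1 → {C}.
No 1-transition from B, D, F, G, H, J, P, R.
Union after reading 1: {C}.
Now take the ε-closure:
From C via ε: add L.
From L via ε: add B.
From B via ε: add H.
From H via ε: add F.
From F via ε: add J, P.
From J via ε: add E.
From P via ε: add R.
From R via ε: add G.
No new states can be added; the closed set is {B, C, E, F, G, H, J, L, P, R}.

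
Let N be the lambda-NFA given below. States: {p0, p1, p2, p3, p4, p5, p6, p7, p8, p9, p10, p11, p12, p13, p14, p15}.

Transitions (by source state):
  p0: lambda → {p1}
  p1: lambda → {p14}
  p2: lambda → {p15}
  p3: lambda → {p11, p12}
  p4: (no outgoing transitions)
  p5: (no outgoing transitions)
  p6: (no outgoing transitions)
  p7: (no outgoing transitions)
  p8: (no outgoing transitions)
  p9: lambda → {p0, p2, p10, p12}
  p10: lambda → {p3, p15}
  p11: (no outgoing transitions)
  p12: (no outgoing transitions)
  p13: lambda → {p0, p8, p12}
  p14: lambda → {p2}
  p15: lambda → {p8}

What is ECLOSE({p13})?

Start with {p13}.
From p13 via lambda: add p0, p8, p12.
From p0 via lambda: add p1.
From p1 via lambda: add p14.
From p14 via lambda: add p2.
From p2 via lambda: add p15.
No new states can be added; the closed set is {p0, p1, p2, p8, p12, p13, p14, p15}.

{p0, p1, p2, p8, p12, p13, p14, p15}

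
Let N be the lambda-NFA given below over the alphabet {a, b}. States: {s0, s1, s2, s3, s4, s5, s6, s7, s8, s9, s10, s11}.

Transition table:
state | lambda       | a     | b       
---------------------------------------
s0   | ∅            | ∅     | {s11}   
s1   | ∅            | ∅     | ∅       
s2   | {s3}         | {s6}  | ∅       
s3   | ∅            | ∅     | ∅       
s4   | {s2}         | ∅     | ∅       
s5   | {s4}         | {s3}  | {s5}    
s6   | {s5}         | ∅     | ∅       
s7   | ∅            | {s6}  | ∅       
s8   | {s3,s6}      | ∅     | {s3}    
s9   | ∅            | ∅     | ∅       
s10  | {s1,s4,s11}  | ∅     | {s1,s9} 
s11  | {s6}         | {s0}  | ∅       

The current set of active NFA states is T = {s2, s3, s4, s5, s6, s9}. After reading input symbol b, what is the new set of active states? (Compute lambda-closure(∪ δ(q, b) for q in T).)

s5 on b → {s5}.
No b-transition from s2, s3, s4, s6, s9.
Union after reading b: {s5}.
Now take the lambda-closure:
From s5 via lambda: add s4.
From s4 via lambda: add s2.
From s2 via lambda: add s3.
No new states can be added; the closed set is {s2, s3, s4, s5}.

{s2, s3, s4, s5}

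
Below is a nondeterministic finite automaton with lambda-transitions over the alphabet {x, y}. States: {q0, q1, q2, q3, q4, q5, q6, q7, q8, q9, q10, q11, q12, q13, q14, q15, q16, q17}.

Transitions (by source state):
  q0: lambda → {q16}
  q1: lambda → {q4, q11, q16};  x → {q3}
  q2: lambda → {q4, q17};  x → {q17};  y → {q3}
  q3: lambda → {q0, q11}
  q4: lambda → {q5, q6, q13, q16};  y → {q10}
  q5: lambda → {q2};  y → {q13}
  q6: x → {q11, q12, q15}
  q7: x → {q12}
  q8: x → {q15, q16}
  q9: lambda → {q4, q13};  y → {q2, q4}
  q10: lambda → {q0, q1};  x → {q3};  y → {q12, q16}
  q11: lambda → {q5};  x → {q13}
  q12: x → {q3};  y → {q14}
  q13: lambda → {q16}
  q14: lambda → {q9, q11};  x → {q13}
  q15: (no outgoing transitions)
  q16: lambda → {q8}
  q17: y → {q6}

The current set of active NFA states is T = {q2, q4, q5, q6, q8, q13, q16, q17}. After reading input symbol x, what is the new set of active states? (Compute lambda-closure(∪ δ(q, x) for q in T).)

q2 on x → {q17}.
q6 on x → {q11, q12, q15}.
q8 on x → {q15, q16}.
No x-transition from q4, q5, q13, q16, q17.
Union after reading x: {q11, q12, q15, q16, q17}.
Now take the lambda-closure:
From q11 via lambda: add q5.
From q16 via lambda: add q8.
From q5 via lambda: add q2.
From q2 via lambda: add q4.
From q4 via lambda: add q6, q13.
No new states can be added; the closed set is {q2, q4, q5, q6, q8, q11, q12, q13, q15, q16, q17}.

{q2, q4, q5, q6, q8, q11, q12, q13, q15, q16, q17}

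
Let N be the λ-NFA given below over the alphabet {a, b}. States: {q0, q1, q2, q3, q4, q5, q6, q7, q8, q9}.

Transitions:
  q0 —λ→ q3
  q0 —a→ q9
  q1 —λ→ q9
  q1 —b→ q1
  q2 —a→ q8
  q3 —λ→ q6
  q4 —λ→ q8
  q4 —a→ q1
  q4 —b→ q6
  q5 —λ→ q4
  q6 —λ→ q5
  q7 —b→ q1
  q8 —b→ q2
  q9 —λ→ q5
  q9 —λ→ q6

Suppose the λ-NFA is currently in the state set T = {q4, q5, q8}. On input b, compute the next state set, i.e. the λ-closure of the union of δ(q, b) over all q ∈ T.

q4 on b → {q6}.
q8 on b → {q2}.
No b-transition from q5.
Union after reading b: {q2, q6}.
Now take the λ-closure:
From q6 via λ: add q5.
From q5 via λ: add q4.
From q4 via λ: add q8.
No new states can be added; the closed set is {q2, q4, q5, q6, q8}.

{q2, q4, q5, q6, q8}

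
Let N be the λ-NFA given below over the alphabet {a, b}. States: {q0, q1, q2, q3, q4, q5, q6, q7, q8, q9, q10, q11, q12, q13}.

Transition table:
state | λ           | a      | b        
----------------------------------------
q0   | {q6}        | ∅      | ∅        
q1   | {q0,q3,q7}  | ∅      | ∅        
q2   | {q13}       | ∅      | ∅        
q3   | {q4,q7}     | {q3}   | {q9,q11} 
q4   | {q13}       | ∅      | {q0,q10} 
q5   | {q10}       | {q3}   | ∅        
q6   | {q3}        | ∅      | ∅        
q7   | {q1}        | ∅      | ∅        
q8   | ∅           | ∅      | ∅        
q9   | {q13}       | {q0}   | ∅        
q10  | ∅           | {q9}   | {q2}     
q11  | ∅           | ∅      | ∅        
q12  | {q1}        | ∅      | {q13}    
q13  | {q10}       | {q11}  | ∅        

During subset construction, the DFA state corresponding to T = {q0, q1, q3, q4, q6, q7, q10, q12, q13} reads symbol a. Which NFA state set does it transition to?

q3 on a → {q3}.
q10 on a → {q9}.
q13 on a → {q11}.
No a-transition from q0, q1, q4, q6, q7, q12.
Union after reading a: {q3, q9, q11}.
Now take the λ-closure:
From q3 via λ: add q4, q7.
From q9 via λ: add q13.
From q7 via λ: add q1.
From q13 via λ: add q10.
From q1 via λ: add q0.
From q0 via λ: add q6.
No new states can be added; the closed set is {q0, q1, q3, q4, q6, q7, q9, q10, q11, q13}.

{q0, q1, q3, q4, q6, q7, q9, q10, q11, q13}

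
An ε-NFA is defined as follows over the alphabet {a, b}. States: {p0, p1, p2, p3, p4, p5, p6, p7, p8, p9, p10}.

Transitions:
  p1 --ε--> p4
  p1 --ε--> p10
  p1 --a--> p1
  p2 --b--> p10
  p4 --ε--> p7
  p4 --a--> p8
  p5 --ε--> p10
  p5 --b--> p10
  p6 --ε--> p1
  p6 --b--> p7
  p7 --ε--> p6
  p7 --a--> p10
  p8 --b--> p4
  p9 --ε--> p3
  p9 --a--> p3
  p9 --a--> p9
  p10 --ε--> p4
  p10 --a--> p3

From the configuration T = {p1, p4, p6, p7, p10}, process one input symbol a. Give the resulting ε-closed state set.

{p1, p3, p4, p6, p7, p8, p10}

p1 on a → {p1}.
p4 on a → {p8}.
p7 on a → {p10}.
p10 on a → {p3}.
No a-transition from p6.
Union after reading a: {p1, p3, p8, p10}.
Now take the ε-closure:
From p1 via ε: add p4.
From p4 via ε: add p7.
From p7 via ε: add p6.
No new states can be added; the closed set is {p1, p3, p4, p6, p7, p8, p10}.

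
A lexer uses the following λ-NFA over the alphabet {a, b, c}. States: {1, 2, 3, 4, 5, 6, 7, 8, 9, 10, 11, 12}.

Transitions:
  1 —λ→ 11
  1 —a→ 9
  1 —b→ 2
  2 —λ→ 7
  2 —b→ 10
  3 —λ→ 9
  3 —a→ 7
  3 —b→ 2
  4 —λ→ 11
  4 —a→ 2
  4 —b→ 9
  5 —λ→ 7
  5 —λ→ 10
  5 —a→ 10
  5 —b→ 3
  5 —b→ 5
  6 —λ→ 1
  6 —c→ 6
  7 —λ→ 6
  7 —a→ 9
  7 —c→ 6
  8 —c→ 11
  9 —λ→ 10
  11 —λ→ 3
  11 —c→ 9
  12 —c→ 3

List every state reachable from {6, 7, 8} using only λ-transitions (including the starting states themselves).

{1, 3, 6, 7, 8, 9, 10, 11}

Start with {6, 7, 8}.
From 6 via λ: add 1.
From 1 via λ: add 11.
From 11 via λ: add 3.
From 3 via λ: add 9.
From 9 via λ: add 10.
No new states can be added; the closed set is {1, 3, 6, 7, 8, 9, 10, 11}.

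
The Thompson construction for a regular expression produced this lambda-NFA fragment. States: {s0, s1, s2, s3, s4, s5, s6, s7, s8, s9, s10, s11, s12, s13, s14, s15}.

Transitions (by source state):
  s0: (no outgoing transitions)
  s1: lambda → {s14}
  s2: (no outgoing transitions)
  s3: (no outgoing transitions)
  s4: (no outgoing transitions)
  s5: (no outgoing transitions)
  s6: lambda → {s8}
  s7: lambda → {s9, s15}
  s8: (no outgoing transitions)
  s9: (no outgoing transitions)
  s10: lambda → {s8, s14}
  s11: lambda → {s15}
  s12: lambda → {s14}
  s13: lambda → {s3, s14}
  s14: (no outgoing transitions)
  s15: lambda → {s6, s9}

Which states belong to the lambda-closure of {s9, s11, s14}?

{s6, s8, s9, s11, s14, s15}

Start with {s9, s11, s14}.
From s11 via lambda: add s15.
From s15 via lambda: add s6.
From s6 via lambda: add s8.
No new states can be added; the closed set is {s6, s8, s9, s11, s14, s15}.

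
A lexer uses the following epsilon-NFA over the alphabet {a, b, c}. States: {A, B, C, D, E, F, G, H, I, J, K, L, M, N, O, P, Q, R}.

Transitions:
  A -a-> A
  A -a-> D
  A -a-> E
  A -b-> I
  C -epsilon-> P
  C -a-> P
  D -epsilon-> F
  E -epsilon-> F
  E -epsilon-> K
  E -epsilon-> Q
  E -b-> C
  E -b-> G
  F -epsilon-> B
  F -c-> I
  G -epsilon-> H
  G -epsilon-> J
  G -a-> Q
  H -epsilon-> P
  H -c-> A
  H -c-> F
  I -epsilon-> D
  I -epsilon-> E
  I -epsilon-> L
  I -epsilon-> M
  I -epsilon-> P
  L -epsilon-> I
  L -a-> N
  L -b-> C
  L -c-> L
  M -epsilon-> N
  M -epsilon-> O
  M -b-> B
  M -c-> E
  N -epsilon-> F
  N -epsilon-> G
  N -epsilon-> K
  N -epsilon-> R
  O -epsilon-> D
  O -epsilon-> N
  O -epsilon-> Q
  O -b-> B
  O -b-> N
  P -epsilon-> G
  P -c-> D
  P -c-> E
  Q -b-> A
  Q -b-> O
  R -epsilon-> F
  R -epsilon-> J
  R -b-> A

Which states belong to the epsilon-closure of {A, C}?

Start with {A, C}.
From C via epsilon: add P.
From P via epsilon: add G.
From G via epsilon: add H, J.
No new states can be added; the closed set is {A, C, G, H, J, P}.

{A, C, G, H, J, P}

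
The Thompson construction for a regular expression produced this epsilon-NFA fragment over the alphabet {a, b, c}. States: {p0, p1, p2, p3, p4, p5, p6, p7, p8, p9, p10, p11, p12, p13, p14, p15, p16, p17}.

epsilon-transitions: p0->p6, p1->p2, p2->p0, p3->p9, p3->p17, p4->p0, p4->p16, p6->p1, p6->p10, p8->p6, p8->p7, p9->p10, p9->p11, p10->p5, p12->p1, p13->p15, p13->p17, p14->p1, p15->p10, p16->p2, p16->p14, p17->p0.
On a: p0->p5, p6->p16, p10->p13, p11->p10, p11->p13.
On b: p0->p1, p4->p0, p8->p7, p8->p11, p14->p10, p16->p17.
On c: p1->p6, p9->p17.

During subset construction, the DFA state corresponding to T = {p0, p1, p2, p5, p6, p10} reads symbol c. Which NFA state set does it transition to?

p1 on c → {p6}.
No c-transition from p0, p2, p5, p6, p10.
Union after reading c: {p6}.
Now take the epsilon-closure:
From p6 via epsilon: add p1, p10.
From p1 via epsilon: add p2.
From p10 via epsilon: add p5.
From p2 via epsilon: add p0.
No new states can be added; the closed set is {p0, p1, p2, p5, p6, p10}.

{p0, p1, p2, p5, p6, p10}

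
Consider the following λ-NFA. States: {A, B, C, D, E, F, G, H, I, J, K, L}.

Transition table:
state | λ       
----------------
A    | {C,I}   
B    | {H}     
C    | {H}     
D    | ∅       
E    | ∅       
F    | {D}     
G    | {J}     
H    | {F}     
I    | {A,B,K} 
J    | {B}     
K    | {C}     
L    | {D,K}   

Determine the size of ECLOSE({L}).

6

Start with {L}.
From L via λ: add D, K.
From K via λ: add C.
From C via λ: add H.
From H via λ: add F.
λ-closure = {C, D, F, H, K, L}, which has 6 states.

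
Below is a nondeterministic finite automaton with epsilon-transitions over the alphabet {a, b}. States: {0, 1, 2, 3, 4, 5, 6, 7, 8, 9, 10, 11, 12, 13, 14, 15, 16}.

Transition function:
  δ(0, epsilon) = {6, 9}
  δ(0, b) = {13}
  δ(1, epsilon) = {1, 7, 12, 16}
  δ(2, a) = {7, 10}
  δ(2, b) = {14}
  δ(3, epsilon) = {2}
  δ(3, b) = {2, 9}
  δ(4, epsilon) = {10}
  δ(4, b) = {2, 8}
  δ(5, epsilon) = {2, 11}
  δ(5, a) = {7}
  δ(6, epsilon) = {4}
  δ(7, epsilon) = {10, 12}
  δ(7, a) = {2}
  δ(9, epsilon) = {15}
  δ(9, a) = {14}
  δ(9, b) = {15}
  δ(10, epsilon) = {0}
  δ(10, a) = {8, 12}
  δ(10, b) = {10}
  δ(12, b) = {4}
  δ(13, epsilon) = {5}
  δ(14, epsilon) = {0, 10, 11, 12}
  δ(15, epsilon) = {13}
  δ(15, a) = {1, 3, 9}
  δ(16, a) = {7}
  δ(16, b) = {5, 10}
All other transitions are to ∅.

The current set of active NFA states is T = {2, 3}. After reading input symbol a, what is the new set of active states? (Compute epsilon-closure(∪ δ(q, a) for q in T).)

{0, 2, 4, 5, 6, 7, 9, 10, 11, 12, 13, 15}

2 on a → {7, 10}.
No a-transition from 3.
Union after reading a: {7, 10}.
Now take the epsilon-closure:
From 7 via epsilon: add 12.
From 10 via epsilon: add 0.
From 0 via epsilon: add 6, 9.
From 6 via epsilon: add 4.
From 9 via epsilon: add 15.
From 15 via epsilon: add 13.
From 13 via epsilon: add 5.
From 5 via epsilon: add 2, 11.
No new states can be added; the closed set is {0, 2, 4, 5, 6, 7, 9, 10, 11, 12, 13, 15}.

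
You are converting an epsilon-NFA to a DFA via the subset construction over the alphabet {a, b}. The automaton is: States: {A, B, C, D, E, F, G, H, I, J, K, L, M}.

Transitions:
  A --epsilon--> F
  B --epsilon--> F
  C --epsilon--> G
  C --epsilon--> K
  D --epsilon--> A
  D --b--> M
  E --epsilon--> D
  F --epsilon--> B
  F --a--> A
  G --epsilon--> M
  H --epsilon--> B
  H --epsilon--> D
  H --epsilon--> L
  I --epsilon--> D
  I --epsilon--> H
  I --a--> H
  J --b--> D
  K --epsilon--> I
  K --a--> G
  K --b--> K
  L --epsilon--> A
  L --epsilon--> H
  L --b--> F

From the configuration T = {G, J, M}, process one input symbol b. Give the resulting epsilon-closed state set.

J on b → {D}.
No b-transition from G, M.
Union after reading b: {D}.
Now take the epsilon-closure:
From D via epsilon: add A.
From A via epsilon: add F.
From F via epsilon: add B.
No new states can be added; the closed set is {A, B, D, F}.

{A, B, D, F}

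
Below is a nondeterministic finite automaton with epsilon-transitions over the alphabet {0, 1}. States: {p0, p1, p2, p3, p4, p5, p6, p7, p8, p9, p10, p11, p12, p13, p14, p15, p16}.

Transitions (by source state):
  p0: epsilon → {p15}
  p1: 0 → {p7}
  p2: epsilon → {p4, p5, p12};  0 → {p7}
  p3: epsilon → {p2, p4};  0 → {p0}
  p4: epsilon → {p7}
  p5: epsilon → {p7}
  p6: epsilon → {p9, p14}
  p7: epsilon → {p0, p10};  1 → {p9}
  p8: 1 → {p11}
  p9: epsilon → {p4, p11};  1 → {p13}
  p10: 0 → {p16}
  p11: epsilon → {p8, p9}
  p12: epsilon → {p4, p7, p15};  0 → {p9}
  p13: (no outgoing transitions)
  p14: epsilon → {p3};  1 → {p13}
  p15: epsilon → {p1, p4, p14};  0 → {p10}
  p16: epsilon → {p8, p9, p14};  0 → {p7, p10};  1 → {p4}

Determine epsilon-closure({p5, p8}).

{p0, p1, p2, p3, p4, p5, p7, p8, p10, p12, p14, p15}

Start with {p5, p8}.
From p5 via epsilon: add p7.
From p7 via epsilon: add p0, p10.
From p0 via epsilon: add p15.
From p15 via epsilon: add p1, p4, p14.
From p14 via epsilon: add p3.
From p3 via epsilon: add p2.
From p2 via epsilon: add p12.
No new states can be added; the closed set is {p0, p1, p2, p3, p4, p5, p7, p8, p10, p12, p14, p15}.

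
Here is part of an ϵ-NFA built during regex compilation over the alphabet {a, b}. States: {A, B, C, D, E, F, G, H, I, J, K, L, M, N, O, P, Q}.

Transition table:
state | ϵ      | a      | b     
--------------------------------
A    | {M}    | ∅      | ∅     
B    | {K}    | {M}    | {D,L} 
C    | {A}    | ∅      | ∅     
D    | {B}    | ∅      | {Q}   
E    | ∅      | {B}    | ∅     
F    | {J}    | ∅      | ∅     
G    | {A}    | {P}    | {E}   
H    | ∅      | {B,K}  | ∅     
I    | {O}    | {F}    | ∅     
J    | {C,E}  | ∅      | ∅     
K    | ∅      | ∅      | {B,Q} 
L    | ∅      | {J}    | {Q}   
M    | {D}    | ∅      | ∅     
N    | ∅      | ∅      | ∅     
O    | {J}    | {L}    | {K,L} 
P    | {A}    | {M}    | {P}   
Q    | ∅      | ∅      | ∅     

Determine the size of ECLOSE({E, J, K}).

Start with {E, J, K}.
From J via ϵ: add C.
From C via ϵ: add A.
From A via ϵ: add M.
From M via ϵ: add D.
From D via ϵ: add B.
ϵ-closure = {A, B, C, D, E, J, K, M}, which has 8 states.

8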